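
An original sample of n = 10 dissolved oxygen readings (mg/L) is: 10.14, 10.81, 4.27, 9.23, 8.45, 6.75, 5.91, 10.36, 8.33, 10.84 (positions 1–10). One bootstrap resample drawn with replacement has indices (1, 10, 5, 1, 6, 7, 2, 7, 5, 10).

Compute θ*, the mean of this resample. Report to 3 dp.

Resample values: 10.14, 10.84, 8.45, 10.14, 6.75, 5.91, 10.81, 5.91, 8.45, 10.84.
Mean = (10.14 + 10.84 + 8.45 + 10.14 + 6.75 + 5.91 + 10.81 + 5.91 + 8.45 + 10.84) / 10 = 88.240 / 10 = 8.824

θ* = 8.824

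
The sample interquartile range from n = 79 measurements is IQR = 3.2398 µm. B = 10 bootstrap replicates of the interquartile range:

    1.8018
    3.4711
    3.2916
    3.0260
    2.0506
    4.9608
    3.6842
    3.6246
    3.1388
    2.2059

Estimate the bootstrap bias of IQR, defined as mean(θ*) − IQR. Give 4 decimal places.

mean(θ*) = (1.8018 + 3.4711 + 3.2916 + 3.0260 + 2.0506 + 4.9608 + 3.6842 + 3.6246 + 3.1388 + 2.2059) / 10 = 3.12554
bias = 3.12554 − 3.2398

bias = −0.1143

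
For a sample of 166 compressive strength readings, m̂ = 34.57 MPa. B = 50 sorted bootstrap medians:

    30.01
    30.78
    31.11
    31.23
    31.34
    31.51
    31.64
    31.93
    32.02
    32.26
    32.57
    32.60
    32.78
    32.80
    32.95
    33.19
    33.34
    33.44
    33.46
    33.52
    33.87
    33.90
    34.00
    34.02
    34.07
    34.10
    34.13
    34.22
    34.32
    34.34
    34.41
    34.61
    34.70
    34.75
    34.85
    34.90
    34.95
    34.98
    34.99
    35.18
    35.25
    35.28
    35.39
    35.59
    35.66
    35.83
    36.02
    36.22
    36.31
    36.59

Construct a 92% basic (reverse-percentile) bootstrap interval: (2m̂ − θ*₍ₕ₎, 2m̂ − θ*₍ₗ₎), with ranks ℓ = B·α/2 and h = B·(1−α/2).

Percentile endpoints at ranks 2 and 48: θ*₍2₎ = 30.78, θ*₍48₎ = 36.22.
Basic interval reflects these around m̂:
  lower = 2 × 34.57 − 36.22 = 32.92
  upper = 2 × 34.57 − 30.78 = 38.36

(32.92, 38.36)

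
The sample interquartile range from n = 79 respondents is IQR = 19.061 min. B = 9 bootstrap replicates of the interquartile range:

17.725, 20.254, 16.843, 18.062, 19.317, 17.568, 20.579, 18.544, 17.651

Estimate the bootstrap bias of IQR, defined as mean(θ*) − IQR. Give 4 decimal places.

mean(θ*) = (17.725 + 20.254 + 16.843 + 18.062 + 19.317 + 17.568 + 20.579 + 18.544 + 17.651) / 9 = 18.50478
bias = 18.50478 − 19.061

bias = −0.5562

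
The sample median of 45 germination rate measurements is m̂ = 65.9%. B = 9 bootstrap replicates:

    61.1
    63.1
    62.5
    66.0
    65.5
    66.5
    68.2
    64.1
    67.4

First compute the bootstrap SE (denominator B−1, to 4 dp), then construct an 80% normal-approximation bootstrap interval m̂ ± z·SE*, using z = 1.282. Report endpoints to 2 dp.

(62.85, 68.95)

Mean of replicates = 64.9333; sum of squared deviations = 45.3400; SE* = √(45.3400/8) = 2.3807
Margin = 1.282 × 2.3807 = 3.052
Interval: 65.9 ± 3.052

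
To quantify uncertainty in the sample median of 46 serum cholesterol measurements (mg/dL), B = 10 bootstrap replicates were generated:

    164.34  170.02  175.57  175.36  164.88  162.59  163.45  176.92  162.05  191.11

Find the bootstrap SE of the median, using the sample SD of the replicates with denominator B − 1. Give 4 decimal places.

Bootstrap SE is the standard deviation of the 10 replicate medians.
Mean of replicates: (164.34 + 170.02 + 175.57 + 175.36 + 164.88 + 162.59 + 163.45 + 176.92 + 162.05 + 191.11) / 10 = 1706.29000 / 10 = 170.62900
Sum of squared deviations: (−6.28900)² + (−0.60900)² + (+4.94100)² + (+4.73100)² + (−5.74900)² + (−8.03900)² + (−7.17900)² + (+6.29100)² + (−8.57900)² + (+20.48100)² = 768.58009
Variance = 768.58009 / 9 = 85.39779
SE* = √85.39779

SE* = 9.2411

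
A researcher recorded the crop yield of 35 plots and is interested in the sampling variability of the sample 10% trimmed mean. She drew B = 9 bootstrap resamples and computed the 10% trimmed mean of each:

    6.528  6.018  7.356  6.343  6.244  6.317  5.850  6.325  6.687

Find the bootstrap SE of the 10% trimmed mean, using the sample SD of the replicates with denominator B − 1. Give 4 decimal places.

SE* = 0.4331

Bootstrap SE is the standard deviation of the 9 replicate 10% trimmed means.
Mean of replicates: (6.528 + 6.018 + 7.356 + 6.343 + 6.244 + 6.317 + 5.850 + 6.325 + 6.687) / 9 = 57.66800 / 9 = 6.40756
Sum of squared deviations: (+0.12044)² + (−0.38956)² + (+0.94844)² + (−0.06456)² + (−0.16356)² + (−0.09056)² + (−0.55756)² + (−0.08256)² + (+0.27944)² = 1.50070
Variance = 1.50070 / 8 = 0.18759
SE* = √0.18759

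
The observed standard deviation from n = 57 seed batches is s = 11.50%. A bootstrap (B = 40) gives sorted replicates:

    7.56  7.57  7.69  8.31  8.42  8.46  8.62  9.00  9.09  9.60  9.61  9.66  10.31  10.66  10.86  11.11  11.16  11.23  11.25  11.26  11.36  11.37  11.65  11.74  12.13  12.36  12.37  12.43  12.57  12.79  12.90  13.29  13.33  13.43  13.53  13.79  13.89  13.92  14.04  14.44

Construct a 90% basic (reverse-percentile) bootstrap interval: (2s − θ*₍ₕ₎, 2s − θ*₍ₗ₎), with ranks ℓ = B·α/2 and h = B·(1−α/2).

Percentile endpoints at ranks 2 and 38: θ*₍2₎ = 7.57, θ*₍38₎ = 13.92.
Basic interval reflects these around s:
  lower = 2 × 11.50 − 13.92 = 9.08
  upper = 2 × 11.50 − 7.57 = 15.43

(9.08, 15.43)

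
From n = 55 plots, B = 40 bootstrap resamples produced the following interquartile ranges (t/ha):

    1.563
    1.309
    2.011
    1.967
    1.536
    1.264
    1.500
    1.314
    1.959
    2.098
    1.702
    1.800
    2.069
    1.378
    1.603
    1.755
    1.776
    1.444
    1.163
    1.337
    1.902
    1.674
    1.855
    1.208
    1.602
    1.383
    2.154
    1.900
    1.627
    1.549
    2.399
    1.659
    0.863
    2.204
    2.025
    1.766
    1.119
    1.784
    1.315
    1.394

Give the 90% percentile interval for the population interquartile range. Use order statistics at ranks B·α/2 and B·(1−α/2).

Sorted replicates: 0.863, 1.119, 1.163, 1.208, 1.264, 1.309, 1.314, 1.315, 1.337, 1.378, 1.383, 1.394, 1.444, 1.500, 1.536, 1.549, 1.563, 1.602, 1.603, 1.627, 1.659, 1.674, 1.702, 1.755, 1.766, 1.776, 1.784, 1.800, 1.855, 1.900, 1.902, 1.959, 1.967, 2.011, 2.025, 2.069, 2.098, 2.154, 2.204, 2.399
α = 0.10; lower rank = 40 × 0.050 = 2; upper rank = 40 × 0.950 = 38.
The 2nd smallest replicate is 1.119; the 38th is 2.154.

(1.119, 2.154)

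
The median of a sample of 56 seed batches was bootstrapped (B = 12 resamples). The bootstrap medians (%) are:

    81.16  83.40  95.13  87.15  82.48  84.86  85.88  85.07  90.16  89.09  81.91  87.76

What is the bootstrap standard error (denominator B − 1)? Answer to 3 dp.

SE* = 3.997

Bootstrap SE is the standard deviation of the 12 replicate medians.
Mean of replicates: (81.16 + 83.40 + 95.13 + 87.15 + 82.48 + 84.86 + 85.88 + 85.07 + 90.16 + 89.09 + 81.91 + 87.76) / 12 = 1034.0500 / 12 = 86.1708
Sum of squared deviations: (−5.0108)² + (−2.7708)² + (+8.9592)² + (+0.9792)² + (−3.6908)² + (−1.3108)² + (−0.2908)² + (−1.1008)² + (+3.9892)² + (+2.9192)² + (−4.2608)² + (+1.5892)² = 175.7635
Variance = 175.7635 / 11 = 15.9785
SE* = √15.9785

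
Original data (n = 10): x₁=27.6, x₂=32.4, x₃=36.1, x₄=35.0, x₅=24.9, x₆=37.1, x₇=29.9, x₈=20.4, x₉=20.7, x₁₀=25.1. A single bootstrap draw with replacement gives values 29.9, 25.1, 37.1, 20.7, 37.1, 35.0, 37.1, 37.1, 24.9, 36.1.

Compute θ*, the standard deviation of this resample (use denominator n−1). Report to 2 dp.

θ* = 6.32

Mean = 32.0100; sum of squared deviations = 359.9690
s² = 359.9690 / 9 = 39.9966
s = √39.9966 = 6.32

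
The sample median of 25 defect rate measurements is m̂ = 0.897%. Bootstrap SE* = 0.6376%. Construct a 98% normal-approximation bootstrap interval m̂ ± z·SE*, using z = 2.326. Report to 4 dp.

(-0.5861, 2.3801)

Margin = 2.326 × 0.6376 = 1.48306
Interval: 0.897 ± 1.48306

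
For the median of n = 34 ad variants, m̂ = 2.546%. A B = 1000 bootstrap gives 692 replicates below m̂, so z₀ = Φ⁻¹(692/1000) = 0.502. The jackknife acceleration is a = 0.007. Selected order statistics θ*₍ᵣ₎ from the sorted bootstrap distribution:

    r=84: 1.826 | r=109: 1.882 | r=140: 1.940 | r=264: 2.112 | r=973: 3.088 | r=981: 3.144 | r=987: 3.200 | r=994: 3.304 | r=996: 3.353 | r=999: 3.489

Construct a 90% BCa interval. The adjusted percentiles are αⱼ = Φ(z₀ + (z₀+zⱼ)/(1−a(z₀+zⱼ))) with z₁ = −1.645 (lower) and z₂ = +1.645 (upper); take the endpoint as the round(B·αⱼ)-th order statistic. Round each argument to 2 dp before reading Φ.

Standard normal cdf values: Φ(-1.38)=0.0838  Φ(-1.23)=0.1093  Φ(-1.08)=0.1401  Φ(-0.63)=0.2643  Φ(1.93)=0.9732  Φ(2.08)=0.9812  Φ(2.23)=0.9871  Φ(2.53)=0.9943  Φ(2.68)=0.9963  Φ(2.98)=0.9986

(2.112, 3.353)

Lower: z₀ + z₁ = 0.502 + (-1.645) = -1.143; 1 − a(z₀+z₁) = 1 − (0.007)(-1.143) = 1.0080; argument = 0.502 + (-1.143)/1.0080 = -0.6319 → -0.63.
α₁ = Φ(-0.63) = 0.2643; rank = round(1000 × 0.2643) = 264; θ*₍264₎ = 2.112.
Upper: z₀ + z₂ = 2.147; 1 − a(z₀+z₂) = 0.9850; argument = 2.6818 → 2.68; α₂ = 0.9963; rank = 996; θ*₍996₎ = 3.353.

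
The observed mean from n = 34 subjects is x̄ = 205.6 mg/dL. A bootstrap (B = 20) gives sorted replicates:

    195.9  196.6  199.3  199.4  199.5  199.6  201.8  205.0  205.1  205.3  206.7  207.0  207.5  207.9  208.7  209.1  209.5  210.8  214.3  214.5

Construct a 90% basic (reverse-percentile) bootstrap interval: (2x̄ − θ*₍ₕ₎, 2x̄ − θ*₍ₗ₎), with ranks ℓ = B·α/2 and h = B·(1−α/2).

Percentile endpoints at ranks 1 and 19: θ*₍1₎ = 195.9, θ*₍19₎ = 214.3.
Basic interval reflects these around x̄:
  lower = 2 × 205.6 − 214.3 = 196.9
  upper = 2 × 205.6 − 195.9 = 215.3

(196.9, 215.3)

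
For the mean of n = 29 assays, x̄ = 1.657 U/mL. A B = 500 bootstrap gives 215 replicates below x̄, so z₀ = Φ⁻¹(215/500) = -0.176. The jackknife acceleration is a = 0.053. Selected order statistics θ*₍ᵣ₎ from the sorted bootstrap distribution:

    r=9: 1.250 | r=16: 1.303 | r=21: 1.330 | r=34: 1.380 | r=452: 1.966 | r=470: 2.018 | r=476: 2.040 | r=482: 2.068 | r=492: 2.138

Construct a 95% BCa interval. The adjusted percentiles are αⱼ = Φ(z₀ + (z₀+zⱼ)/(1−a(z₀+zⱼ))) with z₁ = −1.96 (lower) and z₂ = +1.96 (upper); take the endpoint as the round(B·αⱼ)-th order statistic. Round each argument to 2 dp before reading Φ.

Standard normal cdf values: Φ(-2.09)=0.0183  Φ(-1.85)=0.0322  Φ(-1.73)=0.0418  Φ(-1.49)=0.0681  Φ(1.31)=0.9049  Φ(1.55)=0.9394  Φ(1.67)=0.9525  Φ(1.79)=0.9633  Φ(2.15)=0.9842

(1.250, 2.068)

Lower: z₀ + z₁ = -0.176 + (-1.960) = -2.136; 1 − a(z₀+z₁) = 1 − (0.053)(-2.136) = 1.1132; argument = -0.176 + (-2.136)/1.1132 = -2.0948 → -2.09.
α₁ = Φ(-2.09) = 0.0183; rank = round(500 × 0.0183) = 9; θ*₍9₎ = 1.250.
Upper: z₀ + z₂ = 1.784; 1 − a(z₀+z₂) = 0.9054; argument = 1.7943 → 1.79; α₂ = 0.9633; rank = 482; θ*₍482₎ = 2.068.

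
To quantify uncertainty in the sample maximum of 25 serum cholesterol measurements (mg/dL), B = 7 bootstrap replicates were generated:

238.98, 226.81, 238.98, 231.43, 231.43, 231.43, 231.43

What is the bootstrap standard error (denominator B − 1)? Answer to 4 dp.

SE* = 4.4658

Bootstrap SE is the standard deviation of the 7 replicate maximums.
Mean of replicates: (238.98 + 226.81 + 238.98 + 231.43 + 231.43 + 231.43 + 231.43) / 7 = 1630.49000 / 7 = 232.92714
Sum of squared deviations: (+6.05286)² + (−6.11714)² + (+6.05286)² + (−1.49714)² + (−1.49714)² + (−1.49714)² + (−1.49714)² = 119.65934
Variance = 119.65934 / 6 = 19.94322
SE* = √19.94322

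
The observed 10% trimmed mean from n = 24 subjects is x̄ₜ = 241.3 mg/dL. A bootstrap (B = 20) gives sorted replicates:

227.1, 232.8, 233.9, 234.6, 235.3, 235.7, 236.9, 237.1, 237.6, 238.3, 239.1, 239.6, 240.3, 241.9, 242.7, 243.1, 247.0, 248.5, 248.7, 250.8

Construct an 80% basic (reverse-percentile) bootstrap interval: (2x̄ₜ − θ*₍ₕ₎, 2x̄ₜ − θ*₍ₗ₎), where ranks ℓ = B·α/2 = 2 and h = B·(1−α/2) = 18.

(234.1, 249.8)

Percentile endpoints at ranks 2 and 18: θ*₍2₎ = 232.8, θ*₍18₎ = 248.5.
Basic interval reflects these around x̄ₜ:
  lower = 2 × 241.3 − 248.5 = 234.1
  upper = 2 × 241.3 − 232.8 = 249.8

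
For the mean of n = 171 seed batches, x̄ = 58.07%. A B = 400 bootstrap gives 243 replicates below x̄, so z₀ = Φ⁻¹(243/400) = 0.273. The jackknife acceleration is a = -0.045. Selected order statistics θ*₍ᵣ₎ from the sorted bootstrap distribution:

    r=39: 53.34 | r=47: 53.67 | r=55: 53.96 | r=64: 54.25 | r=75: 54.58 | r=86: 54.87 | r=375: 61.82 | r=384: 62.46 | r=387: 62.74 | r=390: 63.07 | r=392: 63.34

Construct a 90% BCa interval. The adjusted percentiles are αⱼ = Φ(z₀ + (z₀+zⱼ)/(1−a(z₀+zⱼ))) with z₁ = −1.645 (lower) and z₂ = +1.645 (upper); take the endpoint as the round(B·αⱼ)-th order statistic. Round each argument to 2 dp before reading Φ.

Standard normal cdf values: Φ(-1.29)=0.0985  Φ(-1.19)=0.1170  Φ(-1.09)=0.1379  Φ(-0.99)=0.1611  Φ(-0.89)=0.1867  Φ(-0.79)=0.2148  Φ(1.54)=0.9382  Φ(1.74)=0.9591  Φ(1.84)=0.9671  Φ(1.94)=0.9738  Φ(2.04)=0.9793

Lower: z₀ + z₁ = 0.273 + (-1.645) = -1.372; 1 − a(z₀+z₁) = 1 − (-0.045)(-1.372) = 0.9383; argument = 0.273 + (-1.372)/0.9383 = -1.1893 → -1.19.
α₁ = Φ(-1.19) = 0.1170; rank = round(400 × 0.1170) = 47; θ*₍47₎ = 53.67.
Upper: z₀ + z₂ = 1.918; 1 − a(z₀+z₂) = 1.0863; argument = 2.0386 → 2.04; α₂ = 0.9793; rank = 392; θ*₍392₎ = 63.34.

(53.67, 63.34)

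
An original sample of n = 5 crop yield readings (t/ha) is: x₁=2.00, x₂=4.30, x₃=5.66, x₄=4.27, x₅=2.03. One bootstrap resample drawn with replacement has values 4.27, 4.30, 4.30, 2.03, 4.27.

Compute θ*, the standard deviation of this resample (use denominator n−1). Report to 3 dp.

θ* = 1.009

Mean = 3.8340; sum of squared deviations = 4.0689
s² = 4.0689 / 4 = 1.0172
s = √1.0172 = 1.009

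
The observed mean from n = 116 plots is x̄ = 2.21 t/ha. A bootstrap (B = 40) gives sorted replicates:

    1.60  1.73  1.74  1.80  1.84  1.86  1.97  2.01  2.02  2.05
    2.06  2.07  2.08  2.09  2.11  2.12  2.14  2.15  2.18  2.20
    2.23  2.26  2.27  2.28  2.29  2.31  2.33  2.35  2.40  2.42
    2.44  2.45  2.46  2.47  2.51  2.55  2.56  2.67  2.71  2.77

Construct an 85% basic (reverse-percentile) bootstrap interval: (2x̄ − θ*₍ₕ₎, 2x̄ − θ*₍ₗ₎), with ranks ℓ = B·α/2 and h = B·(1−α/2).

(1.86, 2.68)

Percentile endpoints at ranks 3 and 37: θ*₍3₎ = 1.74, θ*₍37₎ = 2.56.
Basic interval reflects these around x̄:
  lower = 2 × 2.21 − 2.56 = 1.86
  upper = 2 × 2.21 − 1.74 = 2.68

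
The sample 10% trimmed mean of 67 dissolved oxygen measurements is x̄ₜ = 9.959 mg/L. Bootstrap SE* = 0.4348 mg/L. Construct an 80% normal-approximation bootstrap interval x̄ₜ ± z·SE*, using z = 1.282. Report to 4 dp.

Margin = 1.282 × 0.4348 = 0.55741
Interval: 9.959 ± 0.55741

(9.4016, 10.5164)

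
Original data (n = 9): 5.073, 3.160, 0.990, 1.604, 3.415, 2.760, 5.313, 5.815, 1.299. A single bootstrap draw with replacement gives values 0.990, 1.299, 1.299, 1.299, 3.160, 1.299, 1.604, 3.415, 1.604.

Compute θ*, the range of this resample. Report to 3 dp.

Range = 3.415 − 0.990 = 2.425

θ* = 2.425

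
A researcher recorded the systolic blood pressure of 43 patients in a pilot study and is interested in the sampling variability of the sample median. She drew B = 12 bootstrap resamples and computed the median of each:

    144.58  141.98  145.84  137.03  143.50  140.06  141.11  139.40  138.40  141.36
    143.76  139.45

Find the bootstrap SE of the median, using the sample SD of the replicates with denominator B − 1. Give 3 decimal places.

Bootstrap SE is the standard deviation of the 12 replicate medians.
Mean of replicates: (144.58 + 141.98 + 145.84 + 137.03 + 143.50 + 140.06 + 141.11 + 139.40 + 138.40 + 141.36 + 143.76 + 139.45) / 12 = 1696.4700 / 12 = 141.3725
Sum of squared deviations: (+3.2075)² + (+0.6075)² + (+4.4675)² + (−4.3425)² + (+2.1275)² + (−1.3125)² + (−0.2625)² + (−1.9725)² + (−2.9725)² + (−0.0125)² + (+2.3875)² + (−1.9225)² = 77.9136
Variance = 77.9136 / 11 = 7.0831
SE* = √7.0831

SE* = 2.661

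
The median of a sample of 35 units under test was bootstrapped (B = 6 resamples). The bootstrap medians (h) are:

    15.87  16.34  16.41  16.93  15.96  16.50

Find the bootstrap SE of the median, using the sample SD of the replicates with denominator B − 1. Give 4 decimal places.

Bootstrap SE is the standard deviation of the 6 replicate medians.
Mean of replicates: (15.87 + 16.34 + 16.41 + 16.93 + 15.96 + 16.50) / 6 = 98.01000 / 6 = 16.33500
Sum of squared deviations: (−0.46500)² + (+0.00500)² + (+0.07500)² + (+0.59500)² + (−0.37500)² + (+0.16500)² = 0.74375
Variance = 0.74375 / 5 = 0.14875
SE* = √0.14875

SE* = 0.3857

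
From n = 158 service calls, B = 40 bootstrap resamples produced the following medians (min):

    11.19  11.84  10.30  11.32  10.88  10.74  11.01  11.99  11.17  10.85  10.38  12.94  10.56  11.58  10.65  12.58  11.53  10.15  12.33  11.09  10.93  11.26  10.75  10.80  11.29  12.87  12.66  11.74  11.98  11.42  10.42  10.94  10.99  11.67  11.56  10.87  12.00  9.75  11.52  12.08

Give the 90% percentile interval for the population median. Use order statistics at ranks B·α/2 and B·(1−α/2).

Sorted replicates: 9.75, 10.15, 10.30, 10.38, 10.42, 10.56, 10.65, 10.74, 10.75, 10.80, 10.85, 10.87, 10.88, 10.93, 10.94, 10.99, 11.01, 11.09, 11.17, 11.19, 11.26, 11.29, 11.32, 11.42, 11.52, 11.53, 11.56, 11.58, 11.67, 11.74, 11.84, 11.98, 11.99, 12.00, 12.08, 12.33, 12.58, 12.66, 12.87, 12.94
α = 0.10; lower rank = 40 × 0.050 = 2; upper rank = 40 × 0.950 = 38.
The 2nd smallest replicate is 10.15; the 38th is 12.66.

(10.15, 12.66)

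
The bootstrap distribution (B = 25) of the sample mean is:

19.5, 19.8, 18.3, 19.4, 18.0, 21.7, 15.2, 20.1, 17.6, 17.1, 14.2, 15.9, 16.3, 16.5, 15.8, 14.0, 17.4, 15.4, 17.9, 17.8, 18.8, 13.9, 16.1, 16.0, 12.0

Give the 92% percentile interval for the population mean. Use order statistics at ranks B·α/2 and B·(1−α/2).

Sorted replicates: 12.0, 13.9, 14.0, 14.2, 15.2, 15.4, 15.8, 15.9, 16.0, 16.1, 16.3, 16.5, 17.1, 17.4, 17.6, 17.8, 17.9, 18.0, 18.3, 18.8, 19.4, 19.5, 19.8, 20.1, 21.7
α = 0.08; lower rank = 25 × 0.040 = 1; upper rank = 25 × 0.960 = 24.
The 1st smallest replicate is 12.0; the 24th is 20.1.

(12.0, 20.1)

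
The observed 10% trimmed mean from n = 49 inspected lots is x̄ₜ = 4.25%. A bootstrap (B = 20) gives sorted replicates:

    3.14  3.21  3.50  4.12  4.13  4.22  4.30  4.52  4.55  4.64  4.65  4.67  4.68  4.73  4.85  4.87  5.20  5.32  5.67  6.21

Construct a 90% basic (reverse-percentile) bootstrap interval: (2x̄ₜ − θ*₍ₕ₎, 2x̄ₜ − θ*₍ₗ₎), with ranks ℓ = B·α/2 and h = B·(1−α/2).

(2.83, 5.36)

Percentile endpoints at ranks 1 and 19: θ*₍1₎ = 3.14, θ*₍19₎ = 5.67.
Basic interval reflects these around x̄ₜ:
  lower = 2 × 4.25 − 5.67 = 2.83
  upper = 2 × 4.25 − 3.14 = 5.36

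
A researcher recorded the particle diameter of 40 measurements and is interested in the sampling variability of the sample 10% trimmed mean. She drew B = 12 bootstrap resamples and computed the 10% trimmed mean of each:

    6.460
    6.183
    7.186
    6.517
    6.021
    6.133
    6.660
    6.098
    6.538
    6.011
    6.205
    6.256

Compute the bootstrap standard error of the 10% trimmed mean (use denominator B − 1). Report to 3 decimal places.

SE* = 0.339

Bootstrap SE is the standard deviation of the 12 replicate 10% trimmed means.
Mean of replicates: (6.460 + 6.183 + 7.186 + 6.517 + 6.021 + 6.133 + 6.660 + 6.098 + 6.538 + 6.011 + 6.205 + 6.256) / 12 = 76.2680 / 12 = 6.3557
Sum of squared deviations: (+0.1043)² + (−0.1727)² + (+0.8303)² + (+0.1613)² + (−0.3347)² + (−0.2227)² + (+0.3043)² + (−0.2577)² + (+0.1823)² + (−0.3447)² + (−0.1507)² + (−0.0997)² = 1.2614
Variance = 1.2614 / 11 = 0.1147
SE* = √0.1147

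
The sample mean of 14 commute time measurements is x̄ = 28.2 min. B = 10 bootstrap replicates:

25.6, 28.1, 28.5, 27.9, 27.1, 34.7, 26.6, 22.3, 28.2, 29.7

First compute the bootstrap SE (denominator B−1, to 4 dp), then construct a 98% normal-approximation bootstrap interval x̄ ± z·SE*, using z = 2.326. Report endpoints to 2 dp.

Mean of replicates = 27.8700; sum of squared deviations = 88.9410; SE* = √(88.9410/9) = 3.1436
Margin = 2.326 × 3.1436 = 7.312
Interval: 28.2 ± 7.312

(20.89, 35.51)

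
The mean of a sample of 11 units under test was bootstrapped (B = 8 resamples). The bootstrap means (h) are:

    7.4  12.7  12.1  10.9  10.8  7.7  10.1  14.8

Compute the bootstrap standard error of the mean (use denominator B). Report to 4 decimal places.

SE* = 2.3176

Bootstrap SE is the standard deviation of the 8 replicate means.
Mean of replicates: (7.4 + 12.7 + 12.1 + 10.9 + 10.8 + 7.7 + 10.1 + 14.8) / 8 = 86.50000 / 8 = 10.81250
Sum of squared deviations: (−3.41250)² + (+1.88750)² + (+1.28750)² + (+0.08750)² + (−0.01250)² + (−3.11250)² + (−0.71250)² + (+3.98750)² = 42.96875
Variance = 42.96875 / 8 = 5.37109
SE* = √5.37109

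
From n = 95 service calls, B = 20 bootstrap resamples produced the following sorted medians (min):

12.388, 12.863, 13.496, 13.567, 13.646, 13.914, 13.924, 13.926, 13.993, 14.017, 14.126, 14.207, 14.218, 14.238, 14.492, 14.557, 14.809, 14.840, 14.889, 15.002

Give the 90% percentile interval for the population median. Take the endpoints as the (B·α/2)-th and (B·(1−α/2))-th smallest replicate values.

α = 0.10; lower rank = 20 × 0.050 = 1; upper rank = 20 × 0.950 = 19.
The 1st smallest replicate is 12.388; the 19th is 14.889.

(12.388, 14.889)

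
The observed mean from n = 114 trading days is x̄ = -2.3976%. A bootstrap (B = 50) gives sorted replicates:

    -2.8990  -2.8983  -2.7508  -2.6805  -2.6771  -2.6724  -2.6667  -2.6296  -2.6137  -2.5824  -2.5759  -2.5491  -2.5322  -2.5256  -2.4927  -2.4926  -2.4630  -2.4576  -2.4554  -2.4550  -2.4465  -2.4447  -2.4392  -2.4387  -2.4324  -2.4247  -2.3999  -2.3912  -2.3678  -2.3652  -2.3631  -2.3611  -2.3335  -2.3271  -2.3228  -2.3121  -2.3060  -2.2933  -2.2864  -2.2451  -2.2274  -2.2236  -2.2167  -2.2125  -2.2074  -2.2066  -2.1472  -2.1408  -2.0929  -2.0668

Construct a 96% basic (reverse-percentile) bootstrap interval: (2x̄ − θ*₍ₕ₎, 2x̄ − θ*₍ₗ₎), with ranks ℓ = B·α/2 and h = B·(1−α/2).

Percentile endpoints at ranks 1 and 49: θ*₍1₎ = -2.8990, θ*₍49₎ = -2.0929.
Basic interval reflects these around x̄:
  lower = 2 × -2.3976 − -2.0929 = -2.7023
  upper = 2 × -2.3976 − -2.8990 = -1.8962

(-2.7023, -1.8962)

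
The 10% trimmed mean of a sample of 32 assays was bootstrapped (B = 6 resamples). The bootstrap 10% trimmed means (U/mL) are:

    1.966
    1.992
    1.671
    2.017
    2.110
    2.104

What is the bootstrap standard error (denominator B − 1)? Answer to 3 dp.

SE* = 0.161

Bootstrap SE is the standard deviation of the 6 replicate 10% trimmed means.
Mean of replicates: (1.966 + 1.992 + 1.671 + 2.017 + 2.110 + 2.104) / 6 = 11.8600 / 6 = 1.9767
Sum of squared deviations: (−0.0107)² + (+0.0153)² + (−0.3057)² + (+0.0403)² + (+0.1333)² + (+0.1273)² = 0.1294
Variance = 0.1294 / 5 = 0.0259
SE* = √0.0259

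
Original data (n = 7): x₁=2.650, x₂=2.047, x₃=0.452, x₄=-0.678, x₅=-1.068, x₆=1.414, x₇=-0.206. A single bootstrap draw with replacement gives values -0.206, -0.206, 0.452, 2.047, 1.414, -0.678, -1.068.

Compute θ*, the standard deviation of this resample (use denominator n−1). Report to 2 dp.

θ* = 1.13

Mean = 0.2507; sum of squared deviations = 7.6391
s² = 7.6391 / 6 = 1.2732
s = √1.2732 = 1.13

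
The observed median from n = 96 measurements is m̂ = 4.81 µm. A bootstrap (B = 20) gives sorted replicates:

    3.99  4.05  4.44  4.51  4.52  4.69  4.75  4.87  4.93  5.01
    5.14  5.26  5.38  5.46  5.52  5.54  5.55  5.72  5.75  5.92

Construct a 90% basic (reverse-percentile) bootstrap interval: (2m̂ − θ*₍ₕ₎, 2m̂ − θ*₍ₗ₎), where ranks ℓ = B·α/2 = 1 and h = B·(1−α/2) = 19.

Percentile endpoints at ranks 1 and 19: θ*₍1₎ = 3.99, θ*₍19₎ = 5.75.
Basic interval reflects these around m̂:
  lower = 2 × 4.81 − 5.75 = 3.87
  upper = 2 × 4.81 − 3.99 = 5.63

(3.87, 5.63)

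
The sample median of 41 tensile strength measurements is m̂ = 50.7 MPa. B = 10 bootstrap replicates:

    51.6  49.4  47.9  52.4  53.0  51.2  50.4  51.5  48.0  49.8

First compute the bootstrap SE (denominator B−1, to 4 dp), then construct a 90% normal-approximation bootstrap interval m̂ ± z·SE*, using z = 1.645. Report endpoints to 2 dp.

Mean of replicates = 50.5200; sum of squared deviations = 27.2760; SE* = √(27.2760/9) = 1.7409
Margin = 1.645 × 1.7409 = 2.864
Interval: 50.7 ± 2.864

(47.84, 53.56)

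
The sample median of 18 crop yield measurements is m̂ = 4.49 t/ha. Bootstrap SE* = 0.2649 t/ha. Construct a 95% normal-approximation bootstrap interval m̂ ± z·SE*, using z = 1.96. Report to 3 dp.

(3.971, 5.009)

Margin = 1.96 × 0.2649 = 0.5192
Interval: 4.49 ± 0.5192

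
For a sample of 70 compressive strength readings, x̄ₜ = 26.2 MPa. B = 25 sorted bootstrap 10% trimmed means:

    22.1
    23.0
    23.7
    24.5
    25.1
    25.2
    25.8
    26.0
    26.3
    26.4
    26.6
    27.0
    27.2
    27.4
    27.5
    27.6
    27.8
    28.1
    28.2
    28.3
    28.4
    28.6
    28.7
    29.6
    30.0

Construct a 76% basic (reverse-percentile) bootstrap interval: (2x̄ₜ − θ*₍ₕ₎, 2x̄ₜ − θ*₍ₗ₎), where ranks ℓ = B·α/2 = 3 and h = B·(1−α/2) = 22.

(23.8, 28.7)

Percentile endpoints at ranks 3 and 22: θ*₍3₎ = 23.7, θ*₍22₎ = 28.6.
Basic interval reflects these around x̄ₜ:
  lower = 2 × 26.2 − 28.6 = 23.8
  upper = 2 × 26.2 − 23.7 = 28.7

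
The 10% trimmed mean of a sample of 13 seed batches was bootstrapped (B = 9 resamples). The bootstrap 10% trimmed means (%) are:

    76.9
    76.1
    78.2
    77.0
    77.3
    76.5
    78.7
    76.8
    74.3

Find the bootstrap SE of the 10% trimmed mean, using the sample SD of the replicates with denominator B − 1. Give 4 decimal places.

SE* = 1.2580

Bootstrap SE is the standard deviation of the 9 replicate 10% trimmed means.
Mean of replicates: (76.9 + 76.1 + 78.2 + 77.0 + 77.3 + 76.5 + 78.7 + 76.8 + 74.3) / 9 = 691.80000 / 9 = 76.86667
Sum of squared deviations: (+0.03333)² + (−0.76667)² + (+1.33333)² + (+0.13333)² + (+0.43333)² + (−0.36667)² + (+1.83333)² + (−0.06667)² + (−2.56667)² = 12.66000
Variance = 12.66000 / 8 = 1.58250
SE* = √1.58250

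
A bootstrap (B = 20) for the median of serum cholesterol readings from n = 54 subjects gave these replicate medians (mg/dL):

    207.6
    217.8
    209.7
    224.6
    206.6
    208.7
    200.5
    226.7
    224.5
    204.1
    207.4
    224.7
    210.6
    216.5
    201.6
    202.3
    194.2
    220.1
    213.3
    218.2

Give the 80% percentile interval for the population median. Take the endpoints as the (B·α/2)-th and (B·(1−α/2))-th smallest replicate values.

(200.5, 224.6)

Sorted replicates: 194.2, 200.5, 201.6, 202.3, 204.1, 206.6, 207.4, 207.6, 208.7, 209.7, 210.6, 213.3, 216.5, 217.8, 218.2, 220.1, 224.5, 224.6, 224.7, 226.7
α = 0.20; lower rank = 20 × 0.100 = 2; upper rank = 20 × 0.900 = 18.
The 2nd smallest replicate is 200.5; the 18th is 224.6.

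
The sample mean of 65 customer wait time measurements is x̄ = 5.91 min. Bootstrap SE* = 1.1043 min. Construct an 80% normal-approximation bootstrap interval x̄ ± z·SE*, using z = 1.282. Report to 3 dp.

(4.494, 7.326)

Margin = 1.282 × 1.1043 = 1.4157
Interval: 5.91 ± 1.4157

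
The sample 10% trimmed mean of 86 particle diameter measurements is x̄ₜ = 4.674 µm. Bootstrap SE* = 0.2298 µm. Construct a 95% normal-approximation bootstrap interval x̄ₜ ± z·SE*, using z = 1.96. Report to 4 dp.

(4.2236, 5.1244)

Margin = 1.96 × 0.2298 = 0.45041
Interval: 4.674 ± 0.45041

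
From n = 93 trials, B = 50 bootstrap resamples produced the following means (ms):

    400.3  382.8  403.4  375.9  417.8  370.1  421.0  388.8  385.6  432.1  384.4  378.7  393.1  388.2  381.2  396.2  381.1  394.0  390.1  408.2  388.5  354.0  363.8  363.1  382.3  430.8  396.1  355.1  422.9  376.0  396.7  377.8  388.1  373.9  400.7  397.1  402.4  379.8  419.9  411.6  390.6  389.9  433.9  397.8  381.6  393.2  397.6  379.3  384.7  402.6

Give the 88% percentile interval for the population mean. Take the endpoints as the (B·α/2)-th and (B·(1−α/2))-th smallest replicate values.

(363.1, 422.9)

Sorted replicates: 354.0, 355.1, 363.1, 363.8, 370.1, 373.9, 375.9, 376.0, 377.8, 378.7, 379.3, 379.8, 381.1, 381.2, 381.6, 382.3, 382.8, 384.4, 384.7, 385.6, 388.1, 388.2, 388.5, 388.8, 389.9, 390.1, 390.6, 393.1, 393.2, 394.0, 396.1, 396.2, 396.7, 397.1, 397.6, 397.8, 400.3, 400.7, 402.4, 402.6, 403.4, 408.2, 411.6, 417.8, 419.9, 421.0, 422.9, 430.8, 432.1, 433.9
α = 0.12; lower rank = 50 × 0.060 = 3; upper rank = 50 × 0.940 = 47.
The 3rd smallest replicate is 363.1; the 47th is 422.9.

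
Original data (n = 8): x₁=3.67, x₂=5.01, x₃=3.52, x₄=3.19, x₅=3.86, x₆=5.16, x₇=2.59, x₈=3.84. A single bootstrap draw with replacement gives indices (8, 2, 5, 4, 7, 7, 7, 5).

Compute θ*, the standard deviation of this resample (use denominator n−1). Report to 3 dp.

θ* = 0.863

Resample values: 3.84, 5.01, 3.86, 3.19, 2.59, 2.59, 2.59, 3.86.
Mean = 3.4412; sum of squared deviations = 5.2077
s² = 5.2077 / 7 = 0.7440
s = √0.7440 = 0.863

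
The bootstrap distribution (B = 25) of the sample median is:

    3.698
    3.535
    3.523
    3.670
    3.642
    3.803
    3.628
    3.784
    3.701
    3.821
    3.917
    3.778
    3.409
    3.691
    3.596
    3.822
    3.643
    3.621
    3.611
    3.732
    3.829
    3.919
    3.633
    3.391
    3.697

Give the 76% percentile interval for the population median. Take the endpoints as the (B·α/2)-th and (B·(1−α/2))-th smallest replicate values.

(3.523, 3.822)

Sorted replicates: 3.391, 3.409, 3.523, 3.535, 3.596, 3.611, 3.621, 3.628, 3.633, 3.642, 3.643, 3.670, 3.691, 3.697, 3.698, 3.701, 3.732, 3.778, 3.784, 3.803, 3.821, 3.822, 3.829, 3.917, 3.919
α = 0.24; lower rank = 25 × 0.120 = 3; upper rank = 25 × 0.880 = 22.
The 3rd smallest replicate is 3.523; the 22nd is 3.822.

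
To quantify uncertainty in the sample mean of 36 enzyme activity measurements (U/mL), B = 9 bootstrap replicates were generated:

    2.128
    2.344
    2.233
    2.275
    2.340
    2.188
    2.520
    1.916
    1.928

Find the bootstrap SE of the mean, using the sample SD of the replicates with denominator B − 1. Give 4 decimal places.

SE* = 0.1965

Bootstrap SE is the standard deviation of the 9 replicate means.
Mean of replicates: (2.128 + 2.344 + 2.233 + 2.275 + 2.340 + 2.188 + 2.520 + 1.916 + 1.928) / 9 = 19.87200 / 9 = 2.20800
Sum of squared deviations: (−0.08000)² + (+0.13600)² + (+0.02500)² + (+0.06700)² + (+0.13200)² + (−0.02000)² + (+0.31200)² + (−0.29200)² + (−0.28000)² = 0.30884
Variance = 0.30884 / 8 = 0.03861
SE* = √0.03861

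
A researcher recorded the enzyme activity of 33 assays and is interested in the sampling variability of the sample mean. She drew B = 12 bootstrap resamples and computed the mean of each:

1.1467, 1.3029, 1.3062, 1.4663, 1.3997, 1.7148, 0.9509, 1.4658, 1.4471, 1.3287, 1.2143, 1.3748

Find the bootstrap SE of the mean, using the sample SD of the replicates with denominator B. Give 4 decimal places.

Bootstrap SE is the standard deviation of the 12 replicate means.
Mean of replicates: (1.1467 + 1.3029 + 1.3062 + 1.4663 + 1.3997 + 1.7148 + 0.9509 + 1.4658 + 1.4471 + 1.3287 + 1.2143 + 1.3748) / 12 = 16.11820 / 12 = 1.34318
Sum of squared deviations: (−0.19648)² + (−0.04028)² + (−0.03698)² + (+0.12312)² + (+0.05652)² + (+0.37162)² + (−0.39228)² + (+0.12262)² + (+0.10392)² + (−0.01448)² + (−0.12888)² + (+0.03162)² = 0.39559
Variance = 0.39559 / 12 = 0.03297
SE* = √0.03297

SE* = 0.1816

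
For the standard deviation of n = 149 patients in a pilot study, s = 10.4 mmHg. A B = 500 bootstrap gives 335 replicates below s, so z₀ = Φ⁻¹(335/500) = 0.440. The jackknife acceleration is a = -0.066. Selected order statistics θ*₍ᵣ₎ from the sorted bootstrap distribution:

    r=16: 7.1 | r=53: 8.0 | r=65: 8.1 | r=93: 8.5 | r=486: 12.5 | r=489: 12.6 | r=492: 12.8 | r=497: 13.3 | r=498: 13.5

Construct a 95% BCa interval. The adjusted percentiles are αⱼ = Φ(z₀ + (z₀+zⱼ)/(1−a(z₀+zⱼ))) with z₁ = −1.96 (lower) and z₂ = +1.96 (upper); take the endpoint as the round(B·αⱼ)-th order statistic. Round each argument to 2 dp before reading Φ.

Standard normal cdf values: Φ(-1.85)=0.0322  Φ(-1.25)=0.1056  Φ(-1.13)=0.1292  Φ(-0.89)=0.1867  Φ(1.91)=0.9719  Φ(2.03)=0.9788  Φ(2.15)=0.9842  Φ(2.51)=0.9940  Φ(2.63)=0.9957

Lower: z₀ + z₁ = 0.440 + (-1.960) = -1.520; 1 − a(z₀+z₁) = 1 − (-0.066)(-1.520) = 0.8997; argument = 0.440 + (-1.520)/0.8997 = -1.2495 → -1.25.
α₁ = Φ(-1.25) = 0.1056; rank = round(500 × 0.1056) = 53; θ*₍53₎ = 8.0.
Upper: z₀ + z₂ = 2.400; 1 − a(z₀+z₂) = 1.1584; argument = 2.5118 → 2.51; α₂ = 0.9940; rank = 497; θ*₍497₎ = 13.3.

(8.0, 13.3)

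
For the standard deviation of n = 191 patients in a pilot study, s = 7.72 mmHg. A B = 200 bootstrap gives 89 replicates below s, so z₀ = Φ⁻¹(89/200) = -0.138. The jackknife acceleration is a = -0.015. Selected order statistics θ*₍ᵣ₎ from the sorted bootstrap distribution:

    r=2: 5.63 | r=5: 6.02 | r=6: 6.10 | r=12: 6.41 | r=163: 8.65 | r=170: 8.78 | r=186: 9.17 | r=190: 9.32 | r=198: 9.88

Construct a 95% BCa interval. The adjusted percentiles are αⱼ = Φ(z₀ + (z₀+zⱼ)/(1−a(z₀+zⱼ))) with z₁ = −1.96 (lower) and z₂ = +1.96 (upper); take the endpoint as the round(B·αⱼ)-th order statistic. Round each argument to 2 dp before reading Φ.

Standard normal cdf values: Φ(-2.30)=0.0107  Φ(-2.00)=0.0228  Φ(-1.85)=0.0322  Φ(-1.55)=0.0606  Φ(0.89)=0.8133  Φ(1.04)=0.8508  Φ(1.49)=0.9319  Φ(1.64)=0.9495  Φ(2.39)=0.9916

(5.63, 9.32)

Lower: z₀ + z₁ = -0.138 + (-1.960) = -2.098; 1 − a(z₀+z₁) = 1 − (-0.015)(-2.098) = 0.9685; argument = -0.138 + (-2.098)/0.9685 = -2.3042 → -2.30.
α₁ = Φ(-2.30) = 0.0107; rank = round(200 × 0.0107) = 2; θ*₍2₎ = 5.63.
Upper: z₀ + z₂ = 1.822; 1 − a(z₀+z₂) = 1.0273; argument = 1.6355 → 1.64; α₂ = 0.9495; rank = 190; θ*₍190₎ = 9.32.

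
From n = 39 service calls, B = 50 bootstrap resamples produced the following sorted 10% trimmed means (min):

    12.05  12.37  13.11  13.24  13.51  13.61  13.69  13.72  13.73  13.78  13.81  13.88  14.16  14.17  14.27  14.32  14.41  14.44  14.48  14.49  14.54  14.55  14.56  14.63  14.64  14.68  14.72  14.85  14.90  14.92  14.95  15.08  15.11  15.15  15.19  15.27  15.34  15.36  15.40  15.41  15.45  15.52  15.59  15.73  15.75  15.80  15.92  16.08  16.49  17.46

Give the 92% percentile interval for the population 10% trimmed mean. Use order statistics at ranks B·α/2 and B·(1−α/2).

(12.37, 16.08)

α = 0.08; lower rank = 50 × 0.040 = 2; upper rank = 50 × 0.960 = 48.
The 2nd smallest replicate is 12.37; the 48th is 16.08.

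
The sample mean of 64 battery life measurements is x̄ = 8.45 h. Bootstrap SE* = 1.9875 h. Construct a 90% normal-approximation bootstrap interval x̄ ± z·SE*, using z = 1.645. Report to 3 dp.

Margin = 1.645 × 1.9875 = 3.2694
Interval: 8.45 ± 3.2694

(5.181, 11.719)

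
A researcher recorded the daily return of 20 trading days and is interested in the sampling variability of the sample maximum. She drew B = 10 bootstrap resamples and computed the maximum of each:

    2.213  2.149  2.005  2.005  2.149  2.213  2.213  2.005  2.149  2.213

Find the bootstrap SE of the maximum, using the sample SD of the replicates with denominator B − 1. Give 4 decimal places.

Bootstrap SE is the standard deviation of the 10 replicate maximums.
Mean of replicates: (2.213 + 2.149 + 2.005 + 2.005 + 2.149 + 2.213 + 2.213 + 2.005 + 2.149 + 2.213) / 10 = 21.31400 / 10 = 2.13140
Sum of squared deviations: (+0.08160)² + (+0.01760)² + (−0.12640)² + (−0.12640)² + (+0.01760)² + (+0.08160)² + (+0.08160)² + (−0.12640)² + (+0.01760)² + (+0.08160)² = 0.07549
Variance = 0.07549 / 9 = 0.00839
SE* = √0.00839

SE* = 0.0916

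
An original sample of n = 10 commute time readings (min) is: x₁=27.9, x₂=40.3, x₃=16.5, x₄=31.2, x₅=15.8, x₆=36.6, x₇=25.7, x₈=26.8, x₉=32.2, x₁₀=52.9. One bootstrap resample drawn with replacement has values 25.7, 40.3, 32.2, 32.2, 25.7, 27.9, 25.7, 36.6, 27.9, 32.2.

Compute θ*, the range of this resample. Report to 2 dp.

θ* = 14.60

Range = 40.3 − 25.7 = 14.60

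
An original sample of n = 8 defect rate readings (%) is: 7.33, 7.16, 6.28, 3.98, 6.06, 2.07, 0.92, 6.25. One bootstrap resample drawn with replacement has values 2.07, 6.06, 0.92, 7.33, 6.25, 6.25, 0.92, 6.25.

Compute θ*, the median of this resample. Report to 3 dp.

θ* = 6.155

Sorted: 0.92, 0.92, 2.07, 6.06, 6.25, 6.25, 6.25, 7.33
Median = average of the two middle values = 6.155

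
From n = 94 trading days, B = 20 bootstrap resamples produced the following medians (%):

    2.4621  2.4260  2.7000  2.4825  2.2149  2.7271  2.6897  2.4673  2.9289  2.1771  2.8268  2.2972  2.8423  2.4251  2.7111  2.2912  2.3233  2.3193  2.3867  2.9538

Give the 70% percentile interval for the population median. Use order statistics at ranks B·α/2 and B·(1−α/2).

Sorted replicates: 2.1771, 2.2149, 2.2912, 2.2972, 2.3193, 2.3233, 2.3867, 2.4251, 2.4260, 2.4621, 2.4673, 2.4825, 2.6897, 2.7000, 2.7111, 2.7271, 2.8268, 2.8423, 2.9289, 2.9538
α = 0.30; lower rank = 20 × 0.150 = 3; upper rank = 20 × 0.850 = 17.
The 3rd smallest replicate is 2.2912; the 17th is 2.8268.

(2.2912, 2.8268)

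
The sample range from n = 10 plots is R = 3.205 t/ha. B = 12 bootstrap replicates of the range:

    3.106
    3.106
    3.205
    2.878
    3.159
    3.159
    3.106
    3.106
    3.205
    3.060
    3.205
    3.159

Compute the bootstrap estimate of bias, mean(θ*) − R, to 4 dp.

mean(θ*) = (3.106 + 3.106 + 3.205 + 2.878 + 3.159 + 3.159 + 3.106 + 3.106 + 3.205 + 3.060 + 3.205 + 3.159) / 12 = 3.12117
bias = 3.12117 − 3.205

bias = −0.0838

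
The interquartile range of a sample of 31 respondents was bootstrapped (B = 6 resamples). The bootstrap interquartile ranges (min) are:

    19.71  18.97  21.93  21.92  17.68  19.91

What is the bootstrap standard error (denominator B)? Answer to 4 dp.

SE* = 1.5245

Bootstrap SE is the standard deviation of the 6 replicate interquartile ranges.
Mean of replicates: (19.71 + 18.97 + 21.93 + 21.92 + 17.68 + 19.91) / 6 = 120.12000 / 6 = 20.02000
Sum of squared deviations: (−0.31000)² + (−1.05000)² + (+1.91000)² + (+1.90000)² + (−2.34000)² + (−0.11000)² = 13.94440
Variance = 13.94440 / 6 = 2.32407
SE* = √2.32407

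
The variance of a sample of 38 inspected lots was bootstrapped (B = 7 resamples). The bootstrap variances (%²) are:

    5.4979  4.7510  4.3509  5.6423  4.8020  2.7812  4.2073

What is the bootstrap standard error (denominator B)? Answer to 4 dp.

Bootstrap SE is the standard deviation of the 7 replicate variances.
Mean of replicates: (5.4979 + 4.7510 + 4.3509 + 5.6423 + 4.8020 + 2.7812 + 4.2073) / 7 = 32.03260 / 7 = 4.57609
Sum of squared deviations: (+0.92181)² + (+0.17491)² + (−0.22519)² + (+1.06621)² + (+0.22591)² + (−1.79489)² + (−0.36879)² = 5.47651
Variance = 5.47651 / 7 = 0.78236
SE* = √0.78236

SE* = 0.8845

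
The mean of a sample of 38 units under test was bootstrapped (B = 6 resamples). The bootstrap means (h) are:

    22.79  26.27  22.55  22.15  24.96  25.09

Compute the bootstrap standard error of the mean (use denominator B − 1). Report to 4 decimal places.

Bootstrap SE is the standard deviation of the 6 replicate means.
Mean of replicates: (22.79 + 26.27 + 22.55 + 22.15 + 24.96 + 25.09) / 6 = 143.81000 / 6 = 23.96833
Sum of squared deviations: (−1.17833)² + (+2.30167)² + (−1.41833)² + (−1.81833)² + (+0.99167)² + (+1.12167)² = 14.24568
Variance = 14.24568 / 5 = 2.84914
SE* = √2.84914

SE* = 1.6879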